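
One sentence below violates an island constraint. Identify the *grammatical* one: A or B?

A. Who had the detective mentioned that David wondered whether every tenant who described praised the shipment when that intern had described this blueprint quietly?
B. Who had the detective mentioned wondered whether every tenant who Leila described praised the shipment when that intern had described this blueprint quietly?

In A, the wh-phrase is extracted from inside a wh-island (introduced by "whether"), which blocks movement.
In B, the extraction path crosses only that-complement boundaries, which are transparent.
So B is grammatical.

B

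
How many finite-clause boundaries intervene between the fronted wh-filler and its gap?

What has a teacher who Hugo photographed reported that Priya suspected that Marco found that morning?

"what" is extracted from the object of "found".
Boundaries crossed, outermost first: [that], [that] — 2 in total.

2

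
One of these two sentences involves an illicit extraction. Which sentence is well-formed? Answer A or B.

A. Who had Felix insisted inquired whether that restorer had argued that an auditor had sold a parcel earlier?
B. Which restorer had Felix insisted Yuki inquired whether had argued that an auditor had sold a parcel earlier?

A

In B, the wh-phrase is extracted from inside a wh-island (introduced by "whether"), which blocks movement.
In A, the extraction path crosses only that-complement boundaries, which are transparent.
So A is grammatical.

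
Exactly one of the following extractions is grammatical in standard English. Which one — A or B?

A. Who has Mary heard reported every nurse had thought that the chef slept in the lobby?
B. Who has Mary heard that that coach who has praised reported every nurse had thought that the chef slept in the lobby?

In B, the wh-phrase is extracted from inside a complex-NP island (relative clause) (introduced by "who"), which blocks movement.
In A, the extraction path crosses only that-complement boundaries, which are transparent.
So A is grammatical.

A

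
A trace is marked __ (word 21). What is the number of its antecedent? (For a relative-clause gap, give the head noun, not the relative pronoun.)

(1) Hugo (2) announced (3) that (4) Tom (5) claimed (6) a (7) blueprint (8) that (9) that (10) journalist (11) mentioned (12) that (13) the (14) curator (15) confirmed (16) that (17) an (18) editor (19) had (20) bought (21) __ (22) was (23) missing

The gap at 21 is the object of "bought", inside a relative clause.
The relative pronoun is "that" (word 8); it is bound by the head noun immediately before it.
Its filler is the head noun "blueprint", at word 7.

7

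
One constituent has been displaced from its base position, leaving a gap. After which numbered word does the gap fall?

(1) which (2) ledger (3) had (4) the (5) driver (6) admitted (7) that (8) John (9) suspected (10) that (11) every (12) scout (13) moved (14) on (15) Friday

The displaced element is "which ledger" (word 2).
It is linked across 2 clause boundaries (that → that).
It functions as the direct object of "moved", so the gap sits immediately after word 13 ("moved").
Base order: The driver had admitted that John suspected that every scout moved which ledger on Friday.

13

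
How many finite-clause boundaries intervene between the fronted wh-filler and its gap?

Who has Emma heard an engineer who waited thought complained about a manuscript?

2

"who" is extracted from the subject of "complained".
Boundaries crossed, outermost first: [Ø], [Ø] — 2 in total.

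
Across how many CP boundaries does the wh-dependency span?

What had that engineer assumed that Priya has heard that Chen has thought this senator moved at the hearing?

"what" is extracted from the object of "moved".
Boundaries crossed, outermost first: [that], [that], [Ø] — 3 in total.

3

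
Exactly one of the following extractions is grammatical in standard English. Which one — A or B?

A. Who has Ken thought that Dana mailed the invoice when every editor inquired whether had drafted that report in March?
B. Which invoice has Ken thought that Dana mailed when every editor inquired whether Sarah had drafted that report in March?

In A, the wh-phrase is extracted from inside an adjunct island (introduced by "when"), which blocks movement.
In B, the extraction path crosses only that-complement boundaries, which are transparent.
So B is grammatical.

B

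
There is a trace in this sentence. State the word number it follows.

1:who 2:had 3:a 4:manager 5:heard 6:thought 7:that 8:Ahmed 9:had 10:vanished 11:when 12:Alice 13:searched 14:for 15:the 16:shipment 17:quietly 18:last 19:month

The displaced element is "who" (word 1).
It is linked across 1 clause boundary (Ø).
It functions as the subject of "thought", so the gap sits immediately after word 5 ("heard").
Base order: A manager had heard who thought that Ahmed had vanished when Alice searched for the shipment quietly last month.

5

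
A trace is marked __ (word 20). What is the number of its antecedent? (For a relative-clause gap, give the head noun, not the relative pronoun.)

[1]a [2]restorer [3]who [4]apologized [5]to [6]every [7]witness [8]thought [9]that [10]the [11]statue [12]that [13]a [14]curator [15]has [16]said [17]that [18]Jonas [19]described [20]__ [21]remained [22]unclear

11

The gap at 20 is the object of "described", inside a relative clause.
The relative pronoun is "that" (word 12); it is bound by the head noun immediately before it.
Its filler is the head noun "statue", at word 11.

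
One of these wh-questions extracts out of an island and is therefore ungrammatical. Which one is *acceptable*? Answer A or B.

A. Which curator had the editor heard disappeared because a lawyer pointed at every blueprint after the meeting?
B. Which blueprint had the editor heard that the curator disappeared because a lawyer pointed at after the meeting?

A

In B, the wh-phrase is extracted from inside an adjunct island (introduced by "because"), which blocks movement.
In A, the extraction path crosses only that-complement boundaries, which are transparent.
So A is grammatical.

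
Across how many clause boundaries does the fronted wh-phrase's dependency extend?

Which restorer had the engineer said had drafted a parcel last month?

"which restorer" is extracted from the subject of "drafted".
Boundaries crossed, outermost first: [Ø] — 1 in total.

1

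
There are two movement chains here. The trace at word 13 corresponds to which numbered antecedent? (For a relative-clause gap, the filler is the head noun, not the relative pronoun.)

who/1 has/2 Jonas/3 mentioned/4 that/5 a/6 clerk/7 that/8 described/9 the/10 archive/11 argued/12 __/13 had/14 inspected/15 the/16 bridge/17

1

The marked gap is the subject of "inspected".
Its filler is the fronted wh-phrase "who", at word 1.
(The other dependency links word 7 to a gap after word 8.)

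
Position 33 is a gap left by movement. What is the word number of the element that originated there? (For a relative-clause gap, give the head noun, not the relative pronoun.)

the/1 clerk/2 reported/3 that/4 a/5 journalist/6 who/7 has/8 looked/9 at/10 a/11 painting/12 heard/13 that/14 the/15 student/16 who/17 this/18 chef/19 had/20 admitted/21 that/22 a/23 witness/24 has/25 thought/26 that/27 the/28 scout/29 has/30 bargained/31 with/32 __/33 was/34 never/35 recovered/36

The gap at 33 is the prepositional object of "bargained", inside a relative clause.
The relative pronoun is "who" (word 17); it is bound by the head noun immediately before it.
Its filler is the head noun "student", at word 16.

16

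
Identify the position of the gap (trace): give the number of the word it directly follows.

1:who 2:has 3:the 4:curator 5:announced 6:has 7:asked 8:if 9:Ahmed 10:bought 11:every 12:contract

The displaced element is "who" (word 1).
It is linked across 1 clause boundary (Ø).
It functions as the subject of "asked", so the gap sits immediately after word 5 ("announced").
Base order: The curator has announced that who has asked if Ahmed bought every contract.

5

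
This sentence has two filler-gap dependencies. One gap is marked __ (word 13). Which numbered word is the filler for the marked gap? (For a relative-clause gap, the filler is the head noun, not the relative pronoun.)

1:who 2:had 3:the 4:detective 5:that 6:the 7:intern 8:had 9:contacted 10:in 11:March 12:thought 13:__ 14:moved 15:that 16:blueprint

1

The marked gap is the subject of "moved".
Its filler is the fronted wh-phrase "who", at word 1.
(The other dependency links word 4 to a gap after word 9.)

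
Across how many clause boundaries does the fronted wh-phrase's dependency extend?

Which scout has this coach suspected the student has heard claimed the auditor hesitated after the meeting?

2

"which scout" is extracted from the subject of "claimed".
Boundaries crossed, outermost first: [Ø], [Ø] — 2 in total.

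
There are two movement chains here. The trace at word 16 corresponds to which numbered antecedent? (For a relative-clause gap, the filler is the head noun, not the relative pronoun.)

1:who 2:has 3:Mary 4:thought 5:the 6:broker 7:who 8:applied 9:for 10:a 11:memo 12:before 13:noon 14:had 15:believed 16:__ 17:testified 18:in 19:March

1

The marked gap is the subject of "testified".
Its filler is the fronted wh-phrase "who", at word 1.
(The other dependency links word 6 to a gap after word 7.)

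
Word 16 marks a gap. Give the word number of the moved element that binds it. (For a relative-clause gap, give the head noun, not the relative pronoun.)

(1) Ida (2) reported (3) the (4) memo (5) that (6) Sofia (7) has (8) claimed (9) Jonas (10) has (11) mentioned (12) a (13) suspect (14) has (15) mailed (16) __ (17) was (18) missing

4

The gap at 16 is the object of "mailed", inside a relative clause.
The relative pronoun is "that" (word 5); it is bound by the head noun immediately before it.
Its filler is the head noun "memo", at word 4.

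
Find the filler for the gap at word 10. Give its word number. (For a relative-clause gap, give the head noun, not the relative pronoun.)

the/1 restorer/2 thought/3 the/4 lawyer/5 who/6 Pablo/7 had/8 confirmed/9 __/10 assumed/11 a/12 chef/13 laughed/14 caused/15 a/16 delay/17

The gap at 10 is the subject of "assumed", inside a relative clause.
The relative pronoun is "who" (word 6); it is bound by the head noun immediately before it.
Its filler is the head noun "lawyer", at word 5.

5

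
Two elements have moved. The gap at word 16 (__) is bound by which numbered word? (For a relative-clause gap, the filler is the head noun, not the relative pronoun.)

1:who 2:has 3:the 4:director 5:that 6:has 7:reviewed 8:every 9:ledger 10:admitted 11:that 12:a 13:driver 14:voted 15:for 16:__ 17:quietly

The marked gap is the object of the preposition "for" of "voted".
Its filler is the fronted wh-phrase "who", at word 1.
(The other dependency links word 4 to a gap after word 5.)

1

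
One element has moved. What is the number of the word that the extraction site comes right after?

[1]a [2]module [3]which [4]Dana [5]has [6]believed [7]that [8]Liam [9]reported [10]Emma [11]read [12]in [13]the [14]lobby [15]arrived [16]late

The displaced element is "a module" (word 2).
It is linked across 2 clause boundaries (that → Ø).
It functions as the direct object of "read", so the gap sits immediately after word 11 ("read").
Base order: Dana has believed that Liam reported Emma read a module in the lobby.

11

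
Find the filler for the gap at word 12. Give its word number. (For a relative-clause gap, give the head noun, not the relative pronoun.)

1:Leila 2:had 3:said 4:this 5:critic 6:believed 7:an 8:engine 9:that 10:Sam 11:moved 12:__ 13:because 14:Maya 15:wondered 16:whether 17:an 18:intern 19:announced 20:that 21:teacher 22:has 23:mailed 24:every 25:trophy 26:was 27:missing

The gap at 12 is the object of "moved", inside a relative clause.
The relative pronoun is "that" (word 9); it is bound by the head noun immediately before it.
Its filler is the head noun "engine", at word 8.

8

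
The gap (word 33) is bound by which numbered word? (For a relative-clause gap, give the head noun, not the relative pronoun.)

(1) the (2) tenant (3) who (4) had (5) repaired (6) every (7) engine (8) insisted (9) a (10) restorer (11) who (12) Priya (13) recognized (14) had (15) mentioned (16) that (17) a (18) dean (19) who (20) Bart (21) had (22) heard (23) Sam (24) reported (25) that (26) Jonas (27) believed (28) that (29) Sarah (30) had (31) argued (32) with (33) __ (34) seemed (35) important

18

The gap at 33 is the prepositional object of "argued", inside a relative clause.
The relative pronoun is "who" (word 19); it is bound by the head noun immediately before it.
Its filler is the head noun "dean", at word 18.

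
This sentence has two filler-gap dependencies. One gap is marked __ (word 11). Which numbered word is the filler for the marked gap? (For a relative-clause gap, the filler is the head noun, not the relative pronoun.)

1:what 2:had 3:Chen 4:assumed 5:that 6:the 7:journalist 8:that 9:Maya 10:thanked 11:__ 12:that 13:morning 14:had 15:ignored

7

The marked gap is inside the relative clause, the direct object of "thanked".
Its filler is the head noun "journalist" (via "that"), at word 7.
(The other dependency links word 1 to a gap after word 15.)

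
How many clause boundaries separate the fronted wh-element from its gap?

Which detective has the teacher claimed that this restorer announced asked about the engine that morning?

2

"which detective" is extracted from the subject of "asked".
Boundaries crossed, outermost first: [that], [Ø] — 2 in total.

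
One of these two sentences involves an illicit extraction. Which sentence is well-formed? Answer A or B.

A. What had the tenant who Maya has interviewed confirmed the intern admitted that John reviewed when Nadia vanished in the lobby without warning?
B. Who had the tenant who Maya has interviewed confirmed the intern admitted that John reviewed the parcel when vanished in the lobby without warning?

A

In B, the wh-phrase is extracted from inside an adjunct island (introduced by "when"), which blocks movement.
In A, the extraction path crosses only that-complement boundaries, which are transparent.
So A is grammatical.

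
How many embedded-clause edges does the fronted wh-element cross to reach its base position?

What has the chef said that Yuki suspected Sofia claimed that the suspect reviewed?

3

"what" is extracted from the object of "reviewed".
Boundaries crossed, outermost first: [that], [Ø], [that] — 3 in total.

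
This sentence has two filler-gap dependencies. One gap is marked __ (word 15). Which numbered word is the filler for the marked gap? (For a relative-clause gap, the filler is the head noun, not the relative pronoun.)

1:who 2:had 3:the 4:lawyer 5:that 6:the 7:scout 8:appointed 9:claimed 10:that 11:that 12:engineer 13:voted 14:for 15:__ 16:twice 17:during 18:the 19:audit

1

The marked gap is the object of the preposition "for" of "voted".
Its filler is the fronted wh-phrase "who", at word 1.
(The other dependency links word 4 to a gap after word 8.)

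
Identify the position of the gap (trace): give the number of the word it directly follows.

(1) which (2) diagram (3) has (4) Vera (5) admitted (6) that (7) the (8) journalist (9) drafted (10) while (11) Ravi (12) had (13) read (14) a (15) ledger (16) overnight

The displaced element is "which diagram" (word 2).
It is linked across 1 clause boundary (that).
It functions as the direct object of "drafted", so the gap sits immediately after word 9 ("drafted").
Base order: Vera has admitted that the journalist drafted which diagram while Ravi had read a ledger overnight.

9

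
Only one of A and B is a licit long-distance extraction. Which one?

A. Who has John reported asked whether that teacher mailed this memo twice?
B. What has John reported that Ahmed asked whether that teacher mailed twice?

In B, the wh-phrase is extracted from inside a wh-island (introduced by "whether"), which blocks movement.
In A, the extraction path crosses only that-complement boundaries, which are transparent.
So A is grammatical.

A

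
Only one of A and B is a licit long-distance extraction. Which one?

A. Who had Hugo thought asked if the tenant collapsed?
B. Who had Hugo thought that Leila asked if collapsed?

In B, the wh-phrase is extracted from inside a wh-island (introduced by "if"), which blocks movement.
In A, the extraction path crosses only that-complement boundaries, which are transparent.
So A is grammatical.

A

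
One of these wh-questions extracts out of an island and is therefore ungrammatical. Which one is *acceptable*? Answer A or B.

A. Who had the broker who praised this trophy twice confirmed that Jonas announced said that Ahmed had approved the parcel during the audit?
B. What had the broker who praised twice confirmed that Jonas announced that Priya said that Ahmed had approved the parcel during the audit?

In B, the wh-phrase is extracted from inside a complex-NP island (relative clause) (introduced by "who"), which blocks movement.
In A, the extraction path crosses only that-complement boundaries, which are transparent.
So A is grammatical.

A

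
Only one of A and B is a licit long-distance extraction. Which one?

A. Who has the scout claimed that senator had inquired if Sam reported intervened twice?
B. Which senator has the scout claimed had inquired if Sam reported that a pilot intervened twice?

B

In A, the wh-phrase is extracted from inside a wh-island (introduced by "if"), which blocks movement.
In B, the extraction path crosses only that-complement boundaries, which are transparent.
So B is grammatical.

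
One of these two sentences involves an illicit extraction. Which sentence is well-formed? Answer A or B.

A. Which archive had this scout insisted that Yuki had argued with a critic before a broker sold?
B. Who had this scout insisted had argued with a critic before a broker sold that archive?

In A, the wh-phrase is extracted from inside an adjunct island (introduced by "before"), which blocks movement.
In B, the extraction path crosses only that-complement boundaries, which are transparent.
So B is grammatical.

B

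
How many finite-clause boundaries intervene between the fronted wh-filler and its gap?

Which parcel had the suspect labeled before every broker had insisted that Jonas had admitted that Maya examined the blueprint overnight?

0

"which parcel" originates inside the matrix clause — no clause boundary is crossed.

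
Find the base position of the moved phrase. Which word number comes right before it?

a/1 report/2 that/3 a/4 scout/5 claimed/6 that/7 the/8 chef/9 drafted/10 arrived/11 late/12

The displaced element is "a report" (word 2).
It is linked across 1 clause boundary (that).
It functions as the direct object of "drafted", so the gap sits immediately after word 10 ("drafted").
Base order: A scout claimed that the chef drafted a report.

10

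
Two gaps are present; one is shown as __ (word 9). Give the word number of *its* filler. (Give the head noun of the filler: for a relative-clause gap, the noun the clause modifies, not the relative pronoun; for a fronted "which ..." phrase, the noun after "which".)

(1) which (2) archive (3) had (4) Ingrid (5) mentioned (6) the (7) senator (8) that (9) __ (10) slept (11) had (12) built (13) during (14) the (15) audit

The marked gap is inside the relative clause, the subject of "slept".
Its filler is the head noun "senator" (via "that"), at word 7.
(The other dependency links word 2 to a gap after word 12.)

7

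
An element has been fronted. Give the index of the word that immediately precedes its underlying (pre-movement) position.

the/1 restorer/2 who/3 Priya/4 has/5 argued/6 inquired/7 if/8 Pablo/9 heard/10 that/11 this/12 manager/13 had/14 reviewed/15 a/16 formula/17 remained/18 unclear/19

The displaced element is "the restorer" (word 2).
It is linked across 1 clause boundary (Ø).
It functions as the subject of "inquired", so the gap sits immediately after word 6 ("argued").
Base order: Priya has argued that the restorer inquired if Pablo heard that this manager had reviewed a formula.

6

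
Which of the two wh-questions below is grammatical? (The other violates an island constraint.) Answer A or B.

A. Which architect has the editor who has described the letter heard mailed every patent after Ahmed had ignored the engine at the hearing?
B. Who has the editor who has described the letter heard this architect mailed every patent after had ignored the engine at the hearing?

A

In B, the wh-phrase is extracted from inside an adjunct island (introduced by "after"), which blocks movement.
In A, the extraction path crosses only that-complement boundaries, which are transparent.
So A is grammatical.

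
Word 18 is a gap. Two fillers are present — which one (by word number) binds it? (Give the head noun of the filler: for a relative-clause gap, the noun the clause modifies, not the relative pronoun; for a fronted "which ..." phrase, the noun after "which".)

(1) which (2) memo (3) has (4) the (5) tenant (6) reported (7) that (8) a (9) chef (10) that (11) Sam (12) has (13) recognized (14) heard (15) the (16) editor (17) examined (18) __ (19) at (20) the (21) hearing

2

The marked gap is the direct object of "examined".
Its filler is the fronted wh-phrase "which memo", at word 2.
(The other dependency links word 9 to a gap after word 13.)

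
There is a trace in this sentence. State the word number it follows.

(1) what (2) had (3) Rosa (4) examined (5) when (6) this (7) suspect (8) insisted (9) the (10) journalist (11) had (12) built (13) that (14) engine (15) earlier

4

The displaced element is "what" (word 1).
It functions as the direct object of "examined", so the gap sits immediately after word 4 ("examined").
Base order: Rosa had examined what when this suspect insisted the journalist had built that engine earlier.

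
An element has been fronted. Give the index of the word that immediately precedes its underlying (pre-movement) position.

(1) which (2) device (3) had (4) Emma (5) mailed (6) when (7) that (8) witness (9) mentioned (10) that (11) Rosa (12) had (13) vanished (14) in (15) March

5

The displaced element is "which device" (word 2).
It functions as the direct object of "mailed", so the gap sits immediately after word 5 ("mailed").
Base order: Emma had mailed which device when that witness mentioned that Rosa had vanished in March.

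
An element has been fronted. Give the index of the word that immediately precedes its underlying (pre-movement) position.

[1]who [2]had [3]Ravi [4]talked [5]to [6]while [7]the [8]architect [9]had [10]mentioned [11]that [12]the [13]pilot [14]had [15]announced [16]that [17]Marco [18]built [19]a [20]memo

The displaced element is "who" (word 1).
It functions as the object of the preposition "to" of "talked", so the gap sits immediately after word 5 ("to").
Base order: Ravi had talked to who while the architect had mentioned that the pilot had announced that Marco built a memo.

5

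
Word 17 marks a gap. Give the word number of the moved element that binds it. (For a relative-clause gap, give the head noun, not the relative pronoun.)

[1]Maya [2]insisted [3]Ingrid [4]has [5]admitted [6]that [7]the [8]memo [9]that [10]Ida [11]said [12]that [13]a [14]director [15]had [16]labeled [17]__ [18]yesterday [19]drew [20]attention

The gap at 17 is the object of "labeled", inside a relative clause.
The relative pronoun is "that" (word 9); it is bound by the head noun immediately before it.
Its filler is the head noun "memo", at word 8.

8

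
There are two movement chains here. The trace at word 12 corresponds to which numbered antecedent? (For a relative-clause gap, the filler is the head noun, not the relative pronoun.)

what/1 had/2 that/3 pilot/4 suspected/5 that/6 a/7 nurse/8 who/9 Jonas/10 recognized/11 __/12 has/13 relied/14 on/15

The marked gap is inside the relative clause, the direct object of "recognized".
Its filler is the head noun "nurse" (via "who"), at word 8.
(The other dependency links word 1 to a gap after word 15.)

8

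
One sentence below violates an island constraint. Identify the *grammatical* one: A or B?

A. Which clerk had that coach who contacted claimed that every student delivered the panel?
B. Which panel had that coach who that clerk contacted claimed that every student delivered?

B

In A, the wh-phrase is extracted from inside a complex-NP island (relative clause) (introduced by "who"), which blocks movement.
In B, the extraction path crosses only that-complement boundaries, which are transparent.
So B is grammatical.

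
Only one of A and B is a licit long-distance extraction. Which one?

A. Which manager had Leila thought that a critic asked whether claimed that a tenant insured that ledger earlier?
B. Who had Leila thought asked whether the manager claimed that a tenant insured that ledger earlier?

In A, the wh-phrase is extracted from inside a wh-island (introduced by "whether"), which blocks movement.
In B, the extraction path crosses only that-complement boundaries, which are transparent.
So B is grammatical.

B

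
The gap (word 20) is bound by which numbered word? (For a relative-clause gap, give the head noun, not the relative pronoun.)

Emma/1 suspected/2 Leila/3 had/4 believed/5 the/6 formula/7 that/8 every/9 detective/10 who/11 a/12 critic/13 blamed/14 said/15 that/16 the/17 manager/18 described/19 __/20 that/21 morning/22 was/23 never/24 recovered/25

The gap at 20 is the object of "described", inside a relative clause.
The relative pronoun is "that" (word 8); it is bound by the head noun immediately before it.
Its filler is the head noun "formula", at word 7.

7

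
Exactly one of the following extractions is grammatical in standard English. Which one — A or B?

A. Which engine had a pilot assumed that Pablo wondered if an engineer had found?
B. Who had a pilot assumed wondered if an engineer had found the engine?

B

In A, the wh-phrase is extracted from inside a wh-island (introduced by "if"), which blocks movement.
In B, the extraction path crosses only that-complement boundaries, which are transparent.
So B is grammatical.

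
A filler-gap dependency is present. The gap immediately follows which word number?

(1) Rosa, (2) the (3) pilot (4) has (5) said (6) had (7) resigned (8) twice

The displaced element is "Rosa" (word 1).
It is linked across 1 clause boundary (Ø).
It functions as the subject of "resigned", so the gap sits immediately after word 5 ("said").
Base order: The pilot has said that Rosa had resigned twice.

5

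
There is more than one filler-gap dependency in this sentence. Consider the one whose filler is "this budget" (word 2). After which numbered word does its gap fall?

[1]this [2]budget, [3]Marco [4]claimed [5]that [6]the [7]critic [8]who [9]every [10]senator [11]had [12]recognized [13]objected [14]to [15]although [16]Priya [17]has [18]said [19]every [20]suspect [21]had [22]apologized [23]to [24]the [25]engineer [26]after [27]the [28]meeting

The displaced element is "this budget" (word 2).
It is linked across 1 clause boundary (that).
It functions as the object of the preposition "to" of "objected", so the gap sits immediately after word 14 ("to").
Base order: Marco claimed that the critic who every senator had recognized objected to this budget although Priya has said every suspect had apologized to the engineer after the meeting.

14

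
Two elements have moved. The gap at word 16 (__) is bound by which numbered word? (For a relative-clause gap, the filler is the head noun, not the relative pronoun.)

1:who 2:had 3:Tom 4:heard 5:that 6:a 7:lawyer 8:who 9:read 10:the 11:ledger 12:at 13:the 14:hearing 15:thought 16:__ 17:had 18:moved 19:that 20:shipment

The marked gap is the subject of "moved".
Its filler is the fronted wh-phrase "who", at word 1.
(The other dependency links word 7 to a gap after word 8.)

1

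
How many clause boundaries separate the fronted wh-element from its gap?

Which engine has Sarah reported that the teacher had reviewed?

1

"which engine" is extracted from the object of "reviewed".
Boundaries crossed, outermost first: [that] — 1 in total.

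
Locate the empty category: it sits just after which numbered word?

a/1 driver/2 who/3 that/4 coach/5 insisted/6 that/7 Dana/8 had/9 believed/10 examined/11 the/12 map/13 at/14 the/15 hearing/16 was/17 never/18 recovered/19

10

The displaced element is "a driver" (word 2).
It is linked across 2 clause boundaries (that → Ø).
It functions as the subject of "examined", so the gap sits immediately after word 10 ("believed").
Base order: That coach insisted that Dana had believed a driver examined the map at the hearing.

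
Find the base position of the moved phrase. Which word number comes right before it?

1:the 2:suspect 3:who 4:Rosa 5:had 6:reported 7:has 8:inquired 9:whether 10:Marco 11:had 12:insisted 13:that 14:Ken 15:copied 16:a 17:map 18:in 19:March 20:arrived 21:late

6

The displaced element is "the suspect" (word 2).
It is linked across 1 clause boundary (Ø).
It functions as the subject of "inquired", so the gap sits immediately after word 6 ("reported").
Base order: Rosa had reported that the suspect has inquired whether Marco had insisted that Ken copied a map in March.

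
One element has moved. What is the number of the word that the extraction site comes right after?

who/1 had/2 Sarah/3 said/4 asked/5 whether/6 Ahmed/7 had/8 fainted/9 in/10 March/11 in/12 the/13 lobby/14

4

The displaced element is "who" (word 1).
It is linked across 1 clause boundary (Ø).
It functions as the subject of "asked", so the gap sits immediately after word 4 ("said").
Base order: Sarah had said who asked whether Ahmed had fainted in March in the lobby.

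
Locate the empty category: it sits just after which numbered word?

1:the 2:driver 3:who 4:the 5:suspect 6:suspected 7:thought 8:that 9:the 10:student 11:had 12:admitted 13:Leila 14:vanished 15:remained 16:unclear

6

The displaced element is "the driver" (word 2).
It is linked across 1 clause boundary (Ø).
It functions as the subject of "thought", so the gap sits immediately after word 6 ("suspected").
Base order: The suspect suspected the driver thought that the student had admitted Leila vanished.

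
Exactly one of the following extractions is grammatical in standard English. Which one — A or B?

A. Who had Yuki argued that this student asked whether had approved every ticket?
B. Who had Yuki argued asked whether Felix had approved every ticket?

B

In A, the wh-phrase is extracted from inside a wh-island (introduced by "whether"), which blocks movement.
In B, the extraction path crosses only that-complement boundaries, which are transparent.
So B is grammatical.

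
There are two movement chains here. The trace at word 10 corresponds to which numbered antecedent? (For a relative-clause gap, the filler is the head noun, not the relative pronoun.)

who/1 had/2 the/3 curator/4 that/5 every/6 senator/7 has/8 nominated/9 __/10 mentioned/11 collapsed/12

The marked gap is inside the relative clause, the direct object of "nominated".
Its filler is the head noun "curator" (via "that"), at word 4.
(The other dependency links word 1 to a gap after word 11.)

4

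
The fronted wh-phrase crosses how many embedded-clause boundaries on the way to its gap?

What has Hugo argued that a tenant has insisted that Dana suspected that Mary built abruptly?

"what" is extracted from the object of "built".
Boundaries crossed, outermost first: [that], [that], [that] — 3 in total.

3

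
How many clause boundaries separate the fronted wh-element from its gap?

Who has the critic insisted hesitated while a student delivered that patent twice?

"who" is extracted from the subject of "hesitated".
Boundaries crossed, outermost first: [Ø] — 1 in total.

1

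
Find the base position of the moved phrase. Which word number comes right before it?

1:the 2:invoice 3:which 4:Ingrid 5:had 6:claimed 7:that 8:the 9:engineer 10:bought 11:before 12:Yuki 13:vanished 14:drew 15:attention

10

The displaced element is "the invoice" (word 2).
It is linked across 1 clause boundary (that).
It functions as the direct object of "bought", so the gap sits immediately after word 10 ("bought").
Base order: Ingrid had claimed that the engineer bought the invoice before Yuki vanished.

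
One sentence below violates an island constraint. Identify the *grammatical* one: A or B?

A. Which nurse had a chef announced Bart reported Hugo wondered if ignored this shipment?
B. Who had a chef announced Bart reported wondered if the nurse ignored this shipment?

B

In A, the wh-phrase is extracted from inside a wh-island (introduced by "if"), which blocks movement.
In B, the extraction path crosses only that-complement boundaries, which are transparent.
So B is grammatical.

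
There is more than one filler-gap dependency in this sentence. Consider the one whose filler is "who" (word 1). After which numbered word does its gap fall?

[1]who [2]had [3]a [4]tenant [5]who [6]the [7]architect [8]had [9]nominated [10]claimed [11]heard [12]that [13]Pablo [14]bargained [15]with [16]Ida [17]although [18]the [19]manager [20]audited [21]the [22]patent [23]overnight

The displaced element is "who" (word 1).
It is linked across 1 clause boundary (Ø).
It functions as the subject of "heard", so the gap sits immediately after word 10 ("claimed").
Base order: A tenant who the architect had nominated had claimed that who heard that Pablo bargained with Ida although the manager audited the patent overnight.

10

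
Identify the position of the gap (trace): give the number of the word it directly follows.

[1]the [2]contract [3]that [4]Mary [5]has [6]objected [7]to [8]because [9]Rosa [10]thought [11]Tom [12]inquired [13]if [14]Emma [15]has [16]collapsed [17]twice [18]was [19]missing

7

The displaced element is "the contract" (word 2).
It functions as the object of the preposition "to" of "objected", so the gap sits immediately after word 7 ("to").
Base order: Mary has objected to the contract because Rosa thought Tom inquired if Emma has collapsed twice.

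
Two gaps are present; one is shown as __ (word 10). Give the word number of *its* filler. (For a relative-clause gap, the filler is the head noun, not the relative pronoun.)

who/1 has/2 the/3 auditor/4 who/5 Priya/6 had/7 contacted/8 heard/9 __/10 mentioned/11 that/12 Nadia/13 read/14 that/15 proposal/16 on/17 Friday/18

The marked gap is the subject of "mentioned".
Its filler is the fronted wh-phrase "who", at word 1.
(The other dependency links word 4 to a gap after word 8.)

1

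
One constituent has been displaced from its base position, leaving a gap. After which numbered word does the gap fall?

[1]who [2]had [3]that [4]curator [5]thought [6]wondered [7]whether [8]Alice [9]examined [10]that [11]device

5

The displaced element is "who" (word 1).
It is linked across 1 clause boundary (Ø).
It functions as the subject of "wondered", so the gap sits immediately after word 5 ("thought").
Base order: That curator had thought who wondered whether Alice examined that device.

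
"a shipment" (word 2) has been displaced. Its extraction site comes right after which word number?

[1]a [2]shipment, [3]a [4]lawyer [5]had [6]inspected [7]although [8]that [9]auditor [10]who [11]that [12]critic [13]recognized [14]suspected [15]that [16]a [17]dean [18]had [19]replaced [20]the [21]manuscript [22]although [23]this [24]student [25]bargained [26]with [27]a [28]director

6

The displaced element is "a shipment" (word 2).
It functions as the direct object of "inspected", so the gap sits immediately after word 6 ("inspected").
Base order: A lawyer had inspected a shipment although that auditor who that critic recognized suspected that a dean had replaced the manuscript although this student bargained with a director.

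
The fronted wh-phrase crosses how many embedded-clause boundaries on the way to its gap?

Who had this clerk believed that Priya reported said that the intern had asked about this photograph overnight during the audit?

2

"who" is extracted from the subject of "said".
Boundaries crossed, outermost first: [that], [Ø] — 2 in total.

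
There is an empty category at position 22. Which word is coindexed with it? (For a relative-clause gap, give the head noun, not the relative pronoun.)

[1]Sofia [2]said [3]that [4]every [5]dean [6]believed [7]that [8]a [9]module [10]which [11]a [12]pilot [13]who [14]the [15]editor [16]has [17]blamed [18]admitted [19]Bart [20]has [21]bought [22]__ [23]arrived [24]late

9

The gap at 22 is the object of "bought", inside a relative clause.
The relative pronoun is "which" (word 10); it is bound by the head noun immediately before it.
Its filler is the head noun "module", at word 9.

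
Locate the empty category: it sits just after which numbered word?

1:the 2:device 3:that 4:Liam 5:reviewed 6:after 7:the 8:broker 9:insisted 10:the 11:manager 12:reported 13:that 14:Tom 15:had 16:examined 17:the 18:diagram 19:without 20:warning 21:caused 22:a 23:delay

The displaced element is "the device" (word 2).
It functions as the direct object of "reviewed", so the gap sits immediately after word 5 ("reviewed").
Base order: Liam reviewed the device after the broker insisted the manager reported that Tom had examined the diagram without warning.

5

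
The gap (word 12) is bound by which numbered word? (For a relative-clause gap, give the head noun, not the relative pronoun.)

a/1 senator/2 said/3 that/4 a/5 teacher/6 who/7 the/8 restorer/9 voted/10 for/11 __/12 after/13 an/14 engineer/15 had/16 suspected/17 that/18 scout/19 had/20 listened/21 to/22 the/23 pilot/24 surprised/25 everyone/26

6

The gap at 12 is the prepositional object of "voted", inside a relative clause.
The relative pronoun is "who" (word 7); it is bound by the head noun immediately before it.
Its filler is the head noun "teacher", at word 6.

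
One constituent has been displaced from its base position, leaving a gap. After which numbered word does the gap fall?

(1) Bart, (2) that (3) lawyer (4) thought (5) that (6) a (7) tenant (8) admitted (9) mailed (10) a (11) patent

8

The displaced element is "Bart" (word 1).
It is linked across 2 clause boundaries (that → Ø).
It functions as the subject of "mailed", so the gap sits immediately after word 8 ("admitted").
Base order: That lawyer thought that a tenant admitted that Bart mailed a patent.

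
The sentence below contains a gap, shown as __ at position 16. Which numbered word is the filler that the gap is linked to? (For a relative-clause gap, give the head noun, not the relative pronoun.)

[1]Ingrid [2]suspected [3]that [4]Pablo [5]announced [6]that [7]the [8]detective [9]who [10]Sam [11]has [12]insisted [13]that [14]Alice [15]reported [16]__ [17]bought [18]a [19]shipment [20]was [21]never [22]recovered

The gap at 16 is the subject of "bought", inside a relative clause.
The relative pronoun is "who" (word 9); it is bound by the head noun immediately before it.
Its filler is the head noun "detective", at word 8.

8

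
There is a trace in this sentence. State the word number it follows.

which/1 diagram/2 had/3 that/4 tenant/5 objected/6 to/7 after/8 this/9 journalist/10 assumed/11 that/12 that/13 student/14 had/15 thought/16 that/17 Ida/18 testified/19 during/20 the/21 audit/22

7

The displaced element is "which diagram" (word 2).
It functions as the object of the preposition "to" of "objected", so the gap sits immediately after word 7 ("to").
Base order: That tenant had objected to which diagram after this journalist assumed that that student had thought that Ida testified during the audit.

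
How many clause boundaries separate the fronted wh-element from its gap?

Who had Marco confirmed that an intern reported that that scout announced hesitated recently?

"who" is extracted from the subject of "hesitated".
Boundaries crossed, outermost first: [that], [that], [Ø] — 3 in total.

3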